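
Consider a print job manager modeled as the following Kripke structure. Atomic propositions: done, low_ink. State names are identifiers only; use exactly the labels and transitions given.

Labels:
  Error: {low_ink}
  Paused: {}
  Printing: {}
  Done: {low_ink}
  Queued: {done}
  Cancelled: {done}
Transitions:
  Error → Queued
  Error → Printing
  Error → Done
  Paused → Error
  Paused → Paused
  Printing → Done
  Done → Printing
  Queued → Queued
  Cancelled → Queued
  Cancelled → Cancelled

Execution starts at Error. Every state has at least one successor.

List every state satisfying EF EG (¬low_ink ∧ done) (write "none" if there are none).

States satisfying EG (¬low_ink ∧ done): {Queued, Cancelled}.
States satisfying EF EG (¬low_ink ∧ done): {Error, Paused, Queued, Cancelled}.

{Error, Paused, Queued, Cancelled}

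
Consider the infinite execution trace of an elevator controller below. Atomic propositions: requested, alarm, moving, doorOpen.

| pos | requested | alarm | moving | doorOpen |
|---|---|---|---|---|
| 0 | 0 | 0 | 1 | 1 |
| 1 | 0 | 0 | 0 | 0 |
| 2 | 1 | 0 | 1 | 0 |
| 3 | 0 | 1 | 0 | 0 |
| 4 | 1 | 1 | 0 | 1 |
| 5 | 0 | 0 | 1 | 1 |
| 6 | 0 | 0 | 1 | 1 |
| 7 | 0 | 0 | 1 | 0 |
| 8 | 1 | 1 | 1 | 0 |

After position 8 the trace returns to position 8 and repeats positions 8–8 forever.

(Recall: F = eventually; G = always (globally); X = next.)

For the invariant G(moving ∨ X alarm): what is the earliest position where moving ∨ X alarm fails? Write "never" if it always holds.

1

Check moving ∨ X alarm at each position in order: 0 ✓.
At position 1 the labels are {} and the next position 2 has {moving, requested}, so moving ∨ X alarm is false there. This is the first violation.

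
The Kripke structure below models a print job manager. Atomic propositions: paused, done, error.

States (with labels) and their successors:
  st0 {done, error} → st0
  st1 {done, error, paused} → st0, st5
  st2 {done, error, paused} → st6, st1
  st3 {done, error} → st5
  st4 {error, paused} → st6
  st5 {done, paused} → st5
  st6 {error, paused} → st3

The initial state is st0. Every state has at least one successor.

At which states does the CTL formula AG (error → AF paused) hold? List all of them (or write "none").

{st3, st4, st5, st6}

States satisfying error → AF paused: {st1, st2, st3, st4, st5, st6}.
States satisfying AG (error → AF paused): {st3, st4, st5, st6}.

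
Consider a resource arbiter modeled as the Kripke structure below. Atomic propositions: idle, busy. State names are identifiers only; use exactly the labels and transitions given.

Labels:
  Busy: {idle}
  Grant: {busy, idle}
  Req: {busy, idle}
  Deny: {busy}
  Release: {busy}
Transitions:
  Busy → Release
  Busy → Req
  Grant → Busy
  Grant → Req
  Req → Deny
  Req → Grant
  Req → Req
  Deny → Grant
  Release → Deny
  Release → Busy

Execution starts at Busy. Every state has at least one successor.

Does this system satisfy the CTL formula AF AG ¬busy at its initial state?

States satisfying AG ¬busy: ∅.
States satisfying AF AG ¬busy: ∅.
There is a path from Busy along which AG ¬busy never holds.
Busy ∉ Sat(AF AG ¬busy).

No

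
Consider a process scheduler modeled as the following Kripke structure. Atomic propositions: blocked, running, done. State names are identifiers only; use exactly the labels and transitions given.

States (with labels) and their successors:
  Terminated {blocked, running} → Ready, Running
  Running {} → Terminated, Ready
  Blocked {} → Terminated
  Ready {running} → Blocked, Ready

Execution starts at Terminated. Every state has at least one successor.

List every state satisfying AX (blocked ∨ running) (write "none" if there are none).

{Running, Blocked}

States satisfying blocked ∨ running: {Terminated, Ready}.
States satisfying AX (blocked ∨ running): {Running, Blocked}.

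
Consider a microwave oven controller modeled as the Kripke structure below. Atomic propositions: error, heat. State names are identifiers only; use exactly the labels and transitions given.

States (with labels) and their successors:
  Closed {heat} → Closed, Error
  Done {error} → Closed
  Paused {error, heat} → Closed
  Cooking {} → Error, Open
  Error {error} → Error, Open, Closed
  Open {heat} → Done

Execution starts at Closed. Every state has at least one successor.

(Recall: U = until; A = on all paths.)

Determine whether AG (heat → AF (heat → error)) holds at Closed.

Does not hold

States satisfying heat → AF (heat → error): {Done, Paused, Cooking, Error, Open}.
States satisfying AG (heat → AF (heat → error)): ∅.
Closed is reachable from Closed and violates heat → AF (heat → error), so AG fails at Closed.
Closed ∉ Sat(AG (heat → AF (heat → error))).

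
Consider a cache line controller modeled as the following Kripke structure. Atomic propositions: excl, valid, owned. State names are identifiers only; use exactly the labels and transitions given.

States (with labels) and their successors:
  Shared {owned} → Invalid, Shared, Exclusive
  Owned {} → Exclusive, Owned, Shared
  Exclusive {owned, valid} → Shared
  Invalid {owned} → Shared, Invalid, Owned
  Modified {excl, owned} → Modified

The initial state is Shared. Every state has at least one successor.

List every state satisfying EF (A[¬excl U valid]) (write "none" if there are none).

{Shared, Owned, Exclusive, Invalid}

States satisfying A[¬excl U valid]: {Exclusive}.
States satisfying EF (A[¬excl U valid]): {Shared, Owned, Exclusive, Invalid}.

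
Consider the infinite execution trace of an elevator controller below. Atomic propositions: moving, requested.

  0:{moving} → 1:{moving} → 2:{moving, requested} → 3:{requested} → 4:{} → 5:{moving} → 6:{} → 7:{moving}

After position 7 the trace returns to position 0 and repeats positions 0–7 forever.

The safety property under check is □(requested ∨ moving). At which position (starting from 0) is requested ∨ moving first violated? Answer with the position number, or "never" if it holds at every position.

Check requested ∨ moving at each position in order: 0 ✓, 1 ✓, 2 ✓, 3 ✓.
At position 4 the labels are {}, so requested ∨ moving is false there. This is the first violation.

4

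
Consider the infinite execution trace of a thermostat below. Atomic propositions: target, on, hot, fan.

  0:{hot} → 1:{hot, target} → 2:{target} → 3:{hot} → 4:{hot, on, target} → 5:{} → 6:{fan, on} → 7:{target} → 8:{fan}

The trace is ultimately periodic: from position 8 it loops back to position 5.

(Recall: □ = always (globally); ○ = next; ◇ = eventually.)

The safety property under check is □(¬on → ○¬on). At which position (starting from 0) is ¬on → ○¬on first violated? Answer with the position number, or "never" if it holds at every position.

3

Check ¬on → ○¬on at each position in order: 0 ✓, 1 ✓, 2 ✓.
At position 3 the labels are {hot} and the next position 4 has {hot, on, target}, so ¬on → ○¬on is false there. This is the first violation.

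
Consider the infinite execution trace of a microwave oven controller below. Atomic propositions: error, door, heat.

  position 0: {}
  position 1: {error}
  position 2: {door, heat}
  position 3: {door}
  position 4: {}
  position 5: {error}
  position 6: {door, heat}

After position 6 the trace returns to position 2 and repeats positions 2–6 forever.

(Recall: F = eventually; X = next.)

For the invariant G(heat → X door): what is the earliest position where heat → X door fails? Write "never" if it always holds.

heat → X door holds at every position 0..6, and those are all the positions the trace ever visits, so the invariant G(heat → X door) is never violated.

never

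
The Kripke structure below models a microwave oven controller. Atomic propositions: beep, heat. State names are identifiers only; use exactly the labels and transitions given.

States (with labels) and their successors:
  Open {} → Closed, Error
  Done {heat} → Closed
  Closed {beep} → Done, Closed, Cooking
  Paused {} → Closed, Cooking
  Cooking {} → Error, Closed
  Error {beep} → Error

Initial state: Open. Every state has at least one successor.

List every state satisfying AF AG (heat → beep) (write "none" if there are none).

{Error}

States satisfying AG (heat → beep): {Error}.
States satisfying AF AG (heat → beep): {Error}.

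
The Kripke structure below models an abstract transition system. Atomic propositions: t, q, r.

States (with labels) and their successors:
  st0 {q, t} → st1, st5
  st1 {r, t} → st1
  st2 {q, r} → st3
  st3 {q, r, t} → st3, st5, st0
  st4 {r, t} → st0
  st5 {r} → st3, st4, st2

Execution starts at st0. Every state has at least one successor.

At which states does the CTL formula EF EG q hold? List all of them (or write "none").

{st0, st2, st3, st4, st5}

States satisfying EG q: {st2, st3}.
States satisfying EF EG q: {st0, st2, st3, st4, st5}.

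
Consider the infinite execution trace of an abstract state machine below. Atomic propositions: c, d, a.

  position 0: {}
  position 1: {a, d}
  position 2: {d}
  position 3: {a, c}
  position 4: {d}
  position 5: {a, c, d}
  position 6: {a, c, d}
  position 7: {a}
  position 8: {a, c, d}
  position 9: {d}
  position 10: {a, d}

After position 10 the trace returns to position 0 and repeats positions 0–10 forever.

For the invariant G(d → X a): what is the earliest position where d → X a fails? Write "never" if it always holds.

1

Check d → X a at each position in order: 0 ✓.
At position 1 the labels are {a, d} and the next position 2 has {d}, so d → X a is false there. This is the first violation.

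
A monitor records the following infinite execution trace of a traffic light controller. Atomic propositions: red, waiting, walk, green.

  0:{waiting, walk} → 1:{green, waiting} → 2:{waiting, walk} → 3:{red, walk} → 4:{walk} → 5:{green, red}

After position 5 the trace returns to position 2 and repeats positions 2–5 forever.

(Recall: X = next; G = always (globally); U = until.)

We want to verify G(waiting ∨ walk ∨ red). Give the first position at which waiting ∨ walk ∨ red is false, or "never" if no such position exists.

waiting ∨ walk ∨ red holds at every position 0..5, and those are all the positions the trace ever visits, so the invariant G(waiting ∨ walk ∨ red) is never violated.

never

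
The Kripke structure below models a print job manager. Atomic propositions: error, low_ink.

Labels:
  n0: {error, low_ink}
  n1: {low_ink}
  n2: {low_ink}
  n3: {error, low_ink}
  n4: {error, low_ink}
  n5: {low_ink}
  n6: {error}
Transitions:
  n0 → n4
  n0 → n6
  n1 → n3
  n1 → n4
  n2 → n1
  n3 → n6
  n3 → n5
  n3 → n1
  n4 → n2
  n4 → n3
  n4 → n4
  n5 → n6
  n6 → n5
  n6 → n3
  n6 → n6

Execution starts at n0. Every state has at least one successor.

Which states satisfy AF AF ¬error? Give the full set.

States satisfying AF ¬error: {n1, n2, n5}.
States satisfying AF AF ¬error: {n1, n2, n5}.

{n1, n2, n5}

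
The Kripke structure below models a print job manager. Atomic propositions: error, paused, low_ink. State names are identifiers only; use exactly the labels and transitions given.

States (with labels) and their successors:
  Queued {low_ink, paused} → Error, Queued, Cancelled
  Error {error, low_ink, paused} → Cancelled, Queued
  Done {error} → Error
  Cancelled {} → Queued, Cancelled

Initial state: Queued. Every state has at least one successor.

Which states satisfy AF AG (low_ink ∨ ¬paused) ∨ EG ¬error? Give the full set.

{Queued, Error, Done, Cancelled}

States satisfying AG (low_ink ∨ ¬paused): {Queued, Error, Done, Cancelled}.
States satisfying AF AG (low_ink ∨ ¬paused): {Queued, Error, Done, Cancelled}.
States satisfying ¬error: {Queued, Cancelled}.
States satisfying EG ¬error: {Queued, Cancelled}.
States satisfying AF AG (low_ink ∨ ¬paused) ∨ EG ¬error: {Queued, Error, Done, Cancelled}.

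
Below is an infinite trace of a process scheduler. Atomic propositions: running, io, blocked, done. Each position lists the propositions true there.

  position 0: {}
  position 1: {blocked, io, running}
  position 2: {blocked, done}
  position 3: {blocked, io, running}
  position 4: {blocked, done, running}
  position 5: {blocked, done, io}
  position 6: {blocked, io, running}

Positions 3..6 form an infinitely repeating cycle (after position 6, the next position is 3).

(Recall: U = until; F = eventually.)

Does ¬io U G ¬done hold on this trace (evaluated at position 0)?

Walking from position 0: at position 1, G ¬done has not yet held and ¬io fails, so ¬io U G ¬done is false.

Violated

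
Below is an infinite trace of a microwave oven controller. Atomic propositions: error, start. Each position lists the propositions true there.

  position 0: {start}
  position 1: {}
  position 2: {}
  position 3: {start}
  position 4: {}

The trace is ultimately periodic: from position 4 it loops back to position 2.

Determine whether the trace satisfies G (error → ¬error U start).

error → ¬error U start holds at every position 0..4, and those are all positions ever visited, so G (error → ¬error U start) holds.

Satisfied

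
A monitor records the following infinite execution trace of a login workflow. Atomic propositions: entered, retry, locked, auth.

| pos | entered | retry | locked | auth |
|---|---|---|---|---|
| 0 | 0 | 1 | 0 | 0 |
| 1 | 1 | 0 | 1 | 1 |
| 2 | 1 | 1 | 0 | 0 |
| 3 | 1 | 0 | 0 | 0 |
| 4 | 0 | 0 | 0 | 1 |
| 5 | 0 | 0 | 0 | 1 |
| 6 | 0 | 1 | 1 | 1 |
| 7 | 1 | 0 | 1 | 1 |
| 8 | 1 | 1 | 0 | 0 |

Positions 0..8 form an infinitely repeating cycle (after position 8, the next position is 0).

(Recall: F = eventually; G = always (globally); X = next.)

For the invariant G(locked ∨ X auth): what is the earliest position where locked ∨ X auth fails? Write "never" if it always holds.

Check locked ∨ X auth at each position in order: 0 ✓, 1 ✓.
At position 2 the labels are {entered, retry} and the next position 3 has {entered}, so locked ∨ X auth is false there. This is the first violation.

2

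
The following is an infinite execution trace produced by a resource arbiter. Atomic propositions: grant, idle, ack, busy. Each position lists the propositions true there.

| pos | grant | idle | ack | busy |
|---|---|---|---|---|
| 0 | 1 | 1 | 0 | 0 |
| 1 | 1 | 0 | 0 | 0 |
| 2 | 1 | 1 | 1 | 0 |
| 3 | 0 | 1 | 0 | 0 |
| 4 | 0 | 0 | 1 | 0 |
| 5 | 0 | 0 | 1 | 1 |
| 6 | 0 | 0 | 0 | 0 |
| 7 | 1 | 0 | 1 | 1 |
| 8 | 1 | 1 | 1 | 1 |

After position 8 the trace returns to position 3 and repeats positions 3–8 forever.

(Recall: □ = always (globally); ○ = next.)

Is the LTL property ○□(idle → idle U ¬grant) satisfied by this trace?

The position after 0 is 1; □(idle → idle U ¬grant) is true there.

Holds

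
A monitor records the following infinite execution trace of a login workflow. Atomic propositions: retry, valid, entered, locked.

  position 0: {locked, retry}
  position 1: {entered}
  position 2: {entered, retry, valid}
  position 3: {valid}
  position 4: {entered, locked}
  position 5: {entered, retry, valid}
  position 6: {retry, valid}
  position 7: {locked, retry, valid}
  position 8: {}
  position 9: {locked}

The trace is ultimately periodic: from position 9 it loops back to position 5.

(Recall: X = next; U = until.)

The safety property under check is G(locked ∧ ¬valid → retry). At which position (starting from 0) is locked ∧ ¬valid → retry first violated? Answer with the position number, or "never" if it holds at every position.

Check locked ∧ ¬valid → retry at each position in order: 0 ✓, 1 ✓, 2 ✓, 3 ✓.
At position 4 the labels are {entered, locked}, so locked ∧ ¬valid → retry is false there. This is the first violation.

4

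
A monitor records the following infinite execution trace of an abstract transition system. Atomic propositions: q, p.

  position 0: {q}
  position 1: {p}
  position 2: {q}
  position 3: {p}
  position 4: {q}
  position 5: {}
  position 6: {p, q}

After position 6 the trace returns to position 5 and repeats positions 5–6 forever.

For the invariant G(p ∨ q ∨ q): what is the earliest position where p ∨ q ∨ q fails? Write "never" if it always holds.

Check p ∨ q ∨ q at each position in order: 0 ✓, 1 ✓, 2 ✓, 3 ✓, 4 ✓.
At position 5 the labels are {}, so p ∨ q ∨ q is false there. This is the first violation.

5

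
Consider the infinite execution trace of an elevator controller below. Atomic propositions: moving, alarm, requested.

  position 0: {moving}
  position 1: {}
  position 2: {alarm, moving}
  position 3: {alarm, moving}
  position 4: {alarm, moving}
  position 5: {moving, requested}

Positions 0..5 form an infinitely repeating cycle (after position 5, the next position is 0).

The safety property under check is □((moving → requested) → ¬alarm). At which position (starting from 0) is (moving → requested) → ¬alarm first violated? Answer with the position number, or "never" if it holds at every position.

(moving → requested) → ¬alarm holds at every position 0..5, and those are all the positions the trace ever visits, so the invariant □((moving → requested) → ¬alarm) is never violated.

never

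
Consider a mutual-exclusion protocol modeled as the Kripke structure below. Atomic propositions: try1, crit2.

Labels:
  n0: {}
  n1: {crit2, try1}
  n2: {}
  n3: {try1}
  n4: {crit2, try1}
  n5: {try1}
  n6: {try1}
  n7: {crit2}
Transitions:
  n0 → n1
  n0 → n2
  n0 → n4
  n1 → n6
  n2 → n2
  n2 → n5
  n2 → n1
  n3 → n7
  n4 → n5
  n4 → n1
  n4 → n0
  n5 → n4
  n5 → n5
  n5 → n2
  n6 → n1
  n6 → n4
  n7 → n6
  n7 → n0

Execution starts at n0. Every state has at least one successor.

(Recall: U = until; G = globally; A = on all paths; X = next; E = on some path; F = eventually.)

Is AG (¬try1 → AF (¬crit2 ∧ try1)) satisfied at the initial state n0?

Violated

States satisfying ¬try1 → AF (¬crit2 ∧ try1): {n1, n3, n4, n5, n6}.
States satisfying AG (¬try1 → AF (¬crit2 ∧ try1)): ∅.
n0 is reachable from n0 and violates ¬try1 → AF (¬crit2 ∧ try1), so AG fails at n0.
n0 ∉ Sat(AG (¬try1 → AF (¬crit2 ∧ try1))).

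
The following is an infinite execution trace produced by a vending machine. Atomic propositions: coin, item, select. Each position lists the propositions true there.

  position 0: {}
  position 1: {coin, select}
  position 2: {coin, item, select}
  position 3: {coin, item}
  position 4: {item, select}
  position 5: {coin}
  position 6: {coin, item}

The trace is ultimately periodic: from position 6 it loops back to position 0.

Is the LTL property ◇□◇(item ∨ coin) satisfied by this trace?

□◇(item ∨ coin) holds at position 0, which is reachable from 0, so ◇□◇(item ∨ coin) holds.

Satisfied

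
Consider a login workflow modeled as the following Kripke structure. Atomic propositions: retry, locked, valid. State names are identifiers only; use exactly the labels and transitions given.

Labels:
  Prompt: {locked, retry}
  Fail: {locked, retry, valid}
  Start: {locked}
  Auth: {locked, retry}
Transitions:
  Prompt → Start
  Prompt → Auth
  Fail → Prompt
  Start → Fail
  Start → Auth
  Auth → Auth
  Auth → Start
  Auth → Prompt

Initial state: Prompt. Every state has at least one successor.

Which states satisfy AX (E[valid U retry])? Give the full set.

States satisfying E[valid U retry]: {Prompt, Fail, Auth}.
States satisfying AX (E[valid U retry]): {Fail, Start}.

{Fail, Start}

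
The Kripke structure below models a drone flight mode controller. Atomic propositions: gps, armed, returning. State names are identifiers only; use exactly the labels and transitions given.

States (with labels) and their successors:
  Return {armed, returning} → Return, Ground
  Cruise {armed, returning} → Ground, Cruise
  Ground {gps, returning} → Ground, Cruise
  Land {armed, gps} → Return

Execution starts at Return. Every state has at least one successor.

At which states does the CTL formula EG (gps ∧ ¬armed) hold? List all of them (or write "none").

States satisfying gps ∧ ¬armed: {Ground}.
States satisfying EG (gps ∧ ¬armed): {Ground}.

{Ground}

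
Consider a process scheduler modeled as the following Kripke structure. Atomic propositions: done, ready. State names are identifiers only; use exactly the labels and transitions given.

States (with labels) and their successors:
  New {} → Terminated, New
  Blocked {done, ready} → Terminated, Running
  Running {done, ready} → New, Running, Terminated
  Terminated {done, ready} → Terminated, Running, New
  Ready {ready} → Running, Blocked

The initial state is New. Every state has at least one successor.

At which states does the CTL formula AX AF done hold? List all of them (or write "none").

{Blocked, Ready}

States satisfying AF done: {Blocked, Running, Terminated, Ready}.
States satisfying AX AF done: {Blocked, Ready}.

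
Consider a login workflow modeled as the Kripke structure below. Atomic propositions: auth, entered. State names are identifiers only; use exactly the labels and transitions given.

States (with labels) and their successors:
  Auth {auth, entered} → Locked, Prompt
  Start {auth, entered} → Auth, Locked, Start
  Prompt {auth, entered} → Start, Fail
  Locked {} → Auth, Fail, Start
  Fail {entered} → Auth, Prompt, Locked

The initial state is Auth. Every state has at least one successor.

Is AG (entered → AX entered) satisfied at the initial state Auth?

States satisfying entered → AX entered: {Prompt, Locked}.
States satisfying AG (entered → AX entered): ∅.
Auth is reachable from Auth and violates entered → AX entered, so AG fails at Auth.
Auth ∉ Sat(AG (entered → AX entered)).

No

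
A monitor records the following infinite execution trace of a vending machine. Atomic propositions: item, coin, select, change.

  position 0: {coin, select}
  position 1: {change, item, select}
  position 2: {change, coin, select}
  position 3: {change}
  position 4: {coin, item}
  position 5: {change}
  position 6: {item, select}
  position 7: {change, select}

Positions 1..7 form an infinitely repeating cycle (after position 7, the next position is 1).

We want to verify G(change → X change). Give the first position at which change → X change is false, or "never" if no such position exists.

Check change → X change at each position in order: 0 ✓, 1 ✓, 2 ✓.
At position 3 the labels are {change} and the next position 4 has {coin, item}, so change → X change is false there. This is the first violation.

3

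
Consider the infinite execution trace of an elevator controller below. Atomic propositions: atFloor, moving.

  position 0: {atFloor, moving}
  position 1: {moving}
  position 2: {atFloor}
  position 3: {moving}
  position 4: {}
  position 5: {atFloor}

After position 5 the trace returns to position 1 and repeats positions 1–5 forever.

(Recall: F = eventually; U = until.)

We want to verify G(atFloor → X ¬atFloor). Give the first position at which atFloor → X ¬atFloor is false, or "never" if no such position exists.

never

atFloor → X ¬atFloor holds at every position 0..5, and those are all the positions the trace ever visits, so the invariant G(atFloor → X ¬atFloor) is never violated.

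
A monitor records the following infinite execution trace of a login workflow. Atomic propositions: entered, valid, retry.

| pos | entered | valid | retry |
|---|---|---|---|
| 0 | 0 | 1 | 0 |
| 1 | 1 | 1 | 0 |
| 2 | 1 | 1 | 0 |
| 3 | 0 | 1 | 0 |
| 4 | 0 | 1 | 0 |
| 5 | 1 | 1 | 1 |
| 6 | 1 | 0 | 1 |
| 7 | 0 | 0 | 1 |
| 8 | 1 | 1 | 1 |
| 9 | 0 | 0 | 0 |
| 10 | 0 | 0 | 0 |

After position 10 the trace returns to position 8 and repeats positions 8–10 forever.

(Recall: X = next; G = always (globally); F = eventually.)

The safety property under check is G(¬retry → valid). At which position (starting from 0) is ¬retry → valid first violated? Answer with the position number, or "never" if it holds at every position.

Check ¬retry → valid at each position in order: 0 ✓, 1 ✓, 2 ✓, 3 ✓, 4 ✓, 5 ✓, 6 ✓, 7 ✓, 8 ✓.
At position 9 the labels are {}, so ¬retry → valid is false there. This is the first violation.

9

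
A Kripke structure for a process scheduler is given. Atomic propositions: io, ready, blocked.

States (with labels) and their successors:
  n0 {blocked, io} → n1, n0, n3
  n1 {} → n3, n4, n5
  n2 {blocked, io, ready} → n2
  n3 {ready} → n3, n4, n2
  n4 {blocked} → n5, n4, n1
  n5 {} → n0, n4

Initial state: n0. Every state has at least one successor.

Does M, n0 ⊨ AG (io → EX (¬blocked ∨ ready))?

Satisfied

States satisfying io → EX (¬blocked ∨ ready): {n0, n1, n2, n3, n4, n5}.
States satisfying AG (io → EX (¬blocked ∨ ready)): {n0, n1, n2, n3, n4, n5}.
Every state reachable from n0 satisfies io → EX (¬blocked ∨ ready).
n0 ∈ Sat(AG (io → EX (¬blocked ∨ ready))).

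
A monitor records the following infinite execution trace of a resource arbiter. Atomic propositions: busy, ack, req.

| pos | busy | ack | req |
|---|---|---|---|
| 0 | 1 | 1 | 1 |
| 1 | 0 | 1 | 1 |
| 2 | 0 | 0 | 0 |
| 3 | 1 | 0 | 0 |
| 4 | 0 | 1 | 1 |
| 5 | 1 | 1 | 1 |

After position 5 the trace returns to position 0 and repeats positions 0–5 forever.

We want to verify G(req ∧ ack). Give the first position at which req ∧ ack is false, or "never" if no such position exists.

Check req ∧ ack at each position in order: 0 ✓, 1 ✓.
At position 2 the labels are {}, so req ∧ ack is false there. This is the first violation.

2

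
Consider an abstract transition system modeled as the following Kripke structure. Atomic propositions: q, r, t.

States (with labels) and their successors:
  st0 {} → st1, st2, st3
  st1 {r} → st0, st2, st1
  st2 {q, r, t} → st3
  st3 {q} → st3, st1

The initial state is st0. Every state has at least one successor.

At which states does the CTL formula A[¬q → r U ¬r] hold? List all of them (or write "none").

States satisfying ¬q → r: {st1, st2, st3}.
States satisfying ¬r: {st0, st3}.
States satisfying A[¬q → r U ¬r]: {st0, st2, st3}.

{st0, st2, st3}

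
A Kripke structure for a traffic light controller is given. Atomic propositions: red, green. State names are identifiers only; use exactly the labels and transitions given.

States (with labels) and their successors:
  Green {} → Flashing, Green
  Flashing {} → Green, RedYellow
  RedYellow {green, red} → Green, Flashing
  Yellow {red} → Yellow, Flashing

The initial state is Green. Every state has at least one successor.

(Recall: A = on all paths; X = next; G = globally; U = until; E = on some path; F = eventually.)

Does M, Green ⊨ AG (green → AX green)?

Does not hold

States satisfying green → AX green: {Green, Flashing, Yellow}.
States satisfying AG (green → AX green): ∅.
RedYellow is reachable from Green and violates green → AX green, so AG fails at Green.
Green ∉ Sat(AG (green → AX green)).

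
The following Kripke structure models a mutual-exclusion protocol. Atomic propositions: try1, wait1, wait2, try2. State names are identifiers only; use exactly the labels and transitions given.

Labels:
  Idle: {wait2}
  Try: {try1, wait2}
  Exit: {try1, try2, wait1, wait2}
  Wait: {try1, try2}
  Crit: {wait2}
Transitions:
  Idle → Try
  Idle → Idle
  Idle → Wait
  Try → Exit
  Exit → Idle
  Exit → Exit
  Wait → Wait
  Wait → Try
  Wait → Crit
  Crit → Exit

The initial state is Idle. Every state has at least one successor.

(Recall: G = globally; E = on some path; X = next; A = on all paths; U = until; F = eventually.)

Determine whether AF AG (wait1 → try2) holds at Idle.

Yes

States satisfying AG (wait1 → try2): {Idle, Try, Exit, Wait, Crit}.
States satisfying AF AG (wait1 → try2): {Idle, Try, Exit, Wait, Crit}.
Idle ∈ Sat(AF AG (wait1 → try2)).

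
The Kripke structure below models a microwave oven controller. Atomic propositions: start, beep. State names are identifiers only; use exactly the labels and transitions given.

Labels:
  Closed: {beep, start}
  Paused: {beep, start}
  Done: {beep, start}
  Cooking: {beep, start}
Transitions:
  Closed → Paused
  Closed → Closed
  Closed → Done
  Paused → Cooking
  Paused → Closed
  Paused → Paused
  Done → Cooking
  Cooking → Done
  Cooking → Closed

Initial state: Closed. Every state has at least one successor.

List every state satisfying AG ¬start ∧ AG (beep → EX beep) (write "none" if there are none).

States satisfying ¬start: ∅.
States satisfying AG ¬start: ∅.
States satisfying beep → EX beep: {Closed, Paused, Done, Cooking}.
States satisfying AG (beep → EX beep): {Closed, Paused, Done, Cooking}.
States satisfying AG ¬start ∧ AG (beep → EX beep): ∅.

none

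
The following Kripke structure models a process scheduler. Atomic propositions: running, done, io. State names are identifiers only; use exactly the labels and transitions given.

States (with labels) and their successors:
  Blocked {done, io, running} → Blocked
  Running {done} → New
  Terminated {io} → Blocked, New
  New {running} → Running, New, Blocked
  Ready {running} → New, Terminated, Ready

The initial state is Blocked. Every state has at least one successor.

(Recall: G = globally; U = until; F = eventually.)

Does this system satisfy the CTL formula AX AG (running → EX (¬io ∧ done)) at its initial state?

States satisfying AG (running → EX (¬io ∧ done)): ∅.
States satisfying AX AG (running → EX (¬io ∧ done)): ∅.
Blocked ∉ Sat(AX AG (running → EX (¬io ∧ done))).

Does not hold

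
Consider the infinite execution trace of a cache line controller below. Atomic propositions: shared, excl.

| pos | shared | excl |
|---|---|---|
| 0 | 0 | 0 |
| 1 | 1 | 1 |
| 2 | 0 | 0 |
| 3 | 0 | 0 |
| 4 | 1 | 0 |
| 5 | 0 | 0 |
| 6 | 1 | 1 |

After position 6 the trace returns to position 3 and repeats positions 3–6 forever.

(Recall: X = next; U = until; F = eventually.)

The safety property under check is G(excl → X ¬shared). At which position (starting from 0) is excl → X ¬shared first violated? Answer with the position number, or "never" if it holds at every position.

never

excl → X ¬shared holds at every position 0..6, and those are all the positions the trace ever visits, so the invariant G(excl → X ¬shared) is never violated.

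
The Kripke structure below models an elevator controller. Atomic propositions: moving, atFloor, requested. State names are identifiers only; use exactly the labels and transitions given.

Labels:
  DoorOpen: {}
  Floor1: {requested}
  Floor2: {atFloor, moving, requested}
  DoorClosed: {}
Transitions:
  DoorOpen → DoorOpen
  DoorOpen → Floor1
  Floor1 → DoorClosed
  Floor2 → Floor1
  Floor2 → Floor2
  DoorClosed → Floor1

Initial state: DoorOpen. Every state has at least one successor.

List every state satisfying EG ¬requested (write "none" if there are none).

States satisfying ¬requested: {DoorOpen, DoorClosed}.
States satisfying EG ¬requested: {DoorOpen}.

{DoorOpen}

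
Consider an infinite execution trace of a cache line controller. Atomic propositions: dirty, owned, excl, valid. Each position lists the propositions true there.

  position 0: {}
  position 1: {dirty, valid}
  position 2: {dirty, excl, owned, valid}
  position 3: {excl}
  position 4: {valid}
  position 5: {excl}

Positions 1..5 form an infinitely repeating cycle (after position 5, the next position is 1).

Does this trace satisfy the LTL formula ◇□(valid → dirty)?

□(valid → dirty) is false at every position 0..5, so it never becomes true and ◇□(valid → dirty) fails.

No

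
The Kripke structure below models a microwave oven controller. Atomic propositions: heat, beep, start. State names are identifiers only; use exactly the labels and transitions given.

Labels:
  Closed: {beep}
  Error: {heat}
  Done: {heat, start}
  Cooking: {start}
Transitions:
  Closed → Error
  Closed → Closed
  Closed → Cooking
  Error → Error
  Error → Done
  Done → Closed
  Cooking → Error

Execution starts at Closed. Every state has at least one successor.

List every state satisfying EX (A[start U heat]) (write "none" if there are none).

States satisfying A[start U heat]: {Error, Done, Cooking}.
States satisfying EX (A[start U heat]): {Closed, Error, Cooking}.

{Closed, Error, Cooking}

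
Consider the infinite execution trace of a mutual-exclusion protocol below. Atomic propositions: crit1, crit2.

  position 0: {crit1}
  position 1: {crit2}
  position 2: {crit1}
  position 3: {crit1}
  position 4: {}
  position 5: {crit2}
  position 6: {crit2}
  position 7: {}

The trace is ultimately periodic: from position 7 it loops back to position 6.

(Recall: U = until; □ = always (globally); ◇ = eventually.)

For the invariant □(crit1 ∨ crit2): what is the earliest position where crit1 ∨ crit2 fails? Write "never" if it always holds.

Check crit1 ∨ crit2 at each position in order: 0 ✓, 1 ✓, 2 ✓, 3 ✓.
At position 4 the labels are {}, so crit1 ∨ crit2 is false there. This is the first violation.

4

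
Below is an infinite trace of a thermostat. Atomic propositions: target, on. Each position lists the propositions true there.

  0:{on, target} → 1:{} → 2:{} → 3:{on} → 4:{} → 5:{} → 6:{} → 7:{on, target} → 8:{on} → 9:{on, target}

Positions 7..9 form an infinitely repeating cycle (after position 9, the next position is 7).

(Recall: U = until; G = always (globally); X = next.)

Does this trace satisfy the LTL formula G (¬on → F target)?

Yes

¬on → F target holds at every position 0..9, and those are all positions ever visited, so G (¬on → F target) holds.
Positions where ¬on holds: 1, 2, 4, 5, 6.
Check F target at each: 1→ok, 2→ok, 4→ok, 5→ok, 6→ok.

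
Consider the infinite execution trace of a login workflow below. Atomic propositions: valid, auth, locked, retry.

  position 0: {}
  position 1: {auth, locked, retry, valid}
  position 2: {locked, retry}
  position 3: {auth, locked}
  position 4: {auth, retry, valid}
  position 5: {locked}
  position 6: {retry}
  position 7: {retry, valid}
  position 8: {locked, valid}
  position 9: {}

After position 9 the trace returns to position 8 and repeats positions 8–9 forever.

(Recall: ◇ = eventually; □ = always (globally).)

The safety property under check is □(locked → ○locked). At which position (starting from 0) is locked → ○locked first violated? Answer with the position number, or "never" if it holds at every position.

Check locked → ○locked at each position in order: 0 ✓, 1 ✓, 2 ✓.
At position 3 the labels are {auth, locked} and the next position 4 has {auth, retry, valid}, so locked → ○locked is false there. This is the first violation.

3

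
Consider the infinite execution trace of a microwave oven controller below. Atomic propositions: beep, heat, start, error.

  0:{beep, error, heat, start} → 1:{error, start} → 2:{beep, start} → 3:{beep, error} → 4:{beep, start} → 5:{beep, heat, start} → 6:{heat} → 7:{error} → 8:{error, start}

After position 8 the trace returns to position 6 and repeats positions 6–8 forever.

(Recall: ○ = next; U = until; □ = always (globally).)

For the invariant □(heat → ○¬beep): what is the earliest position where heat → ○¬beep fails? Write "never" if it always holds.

never

heat → ○¬beep holds at every position 0..8, and those are all the positions the trace ever visits, so the invariant □(heat → ○¬beep) is never violated.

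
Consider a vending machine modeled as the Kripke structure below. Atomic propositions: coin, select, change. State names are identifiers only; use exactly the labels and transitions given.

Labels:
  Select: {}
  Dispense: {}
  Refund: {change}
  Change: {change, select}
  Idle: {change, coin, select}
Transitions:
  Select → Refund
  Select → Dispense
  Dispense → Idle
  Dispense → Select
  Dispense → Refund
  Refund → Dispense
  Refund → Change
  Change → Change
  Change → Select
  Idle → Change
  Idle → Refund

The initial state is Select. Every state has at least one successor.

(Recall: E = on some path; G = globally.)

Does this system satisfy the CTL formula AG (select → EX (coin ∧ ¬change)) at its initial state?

Violated

States satisfying select → EX (coin ∧ ¬change): {Select, Dispense, Refund}.
States satisfying AG (select → EX (coin ∧ ¬change)): ∅.
Change is reachable from Select and violates select → EX (coin ∧ ¬change), so AG fails at Select.
Select ∉ Sat(AG (select → EX (coin ∧ ¬change))).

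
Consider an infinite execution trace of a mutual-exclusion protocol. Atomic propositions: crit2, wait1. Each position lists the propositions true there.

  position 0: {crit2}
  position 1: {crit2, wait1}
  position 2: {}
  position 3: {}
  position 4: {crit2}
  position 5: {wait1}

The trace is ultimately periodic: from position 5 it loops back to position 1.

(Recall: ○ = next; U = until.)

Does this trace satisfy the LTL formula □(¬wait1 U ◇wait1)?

Holds

¬wait1 U ◇wait1 holds at every position 0..5, and those are all positions ever visited, so □(¬wait1 U ◇wait1) holds.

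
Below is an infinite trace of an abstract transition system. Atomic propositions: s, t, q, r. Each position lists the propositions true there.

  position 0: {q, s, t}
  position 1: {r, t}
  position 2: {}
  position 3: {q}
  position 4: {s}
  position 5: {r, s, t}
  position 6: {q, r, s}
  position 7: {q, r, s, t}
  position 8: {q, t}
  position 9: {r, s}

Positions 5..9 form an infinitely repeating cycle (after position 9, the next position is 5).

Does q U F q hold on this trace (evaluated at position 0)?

Yes

Walking from position 0: F q first holds at position 0, and q holds at every earlier position along the way, so q U F q holds.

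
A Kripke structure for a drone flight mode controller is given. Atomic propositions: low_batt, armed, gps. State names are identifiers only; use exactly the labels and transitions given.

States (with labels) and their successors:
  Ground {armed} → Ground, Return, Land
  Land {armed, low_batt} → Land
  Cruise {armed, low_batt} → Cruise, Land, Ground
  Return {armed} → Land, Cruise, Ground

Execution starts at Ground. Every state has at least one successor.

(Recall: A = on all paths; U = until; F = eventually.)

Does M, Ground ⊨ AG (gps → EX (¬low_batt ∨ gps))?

States satisfying gps → EX (¬low_batt ∨ gps): {Ground, Land, Cruise, Return}.
States satisfying AG (gps → EX (¬low_batt ∨ gps)): {Ground, Land, Cruise, Return}.
Every state reachable from Ground satisfies gps → EX (¬low_batt ∨ gps).
Ground ∈ Sat(AG (gps → EX (¬low_batt ∨ gps))).

Holds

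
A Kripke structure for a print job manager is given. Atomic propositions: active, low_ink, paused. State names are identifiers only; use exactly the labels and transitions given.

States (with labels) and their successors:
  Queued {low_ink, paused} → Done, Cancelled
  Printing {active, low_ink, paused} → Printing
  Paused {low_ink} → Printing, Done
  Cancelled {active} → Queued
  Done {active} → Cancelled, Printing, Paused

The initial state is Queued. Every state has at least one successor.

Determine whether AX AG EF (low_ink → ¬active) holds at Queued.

Does not hold

States satisfying AG EF (low_ink → ¬active): ∅.
States satisfying AX AG EF (low_ink → ¬active): ∅.
Queued ∉ Sat(AX AG EF (low_ink → ¬active)).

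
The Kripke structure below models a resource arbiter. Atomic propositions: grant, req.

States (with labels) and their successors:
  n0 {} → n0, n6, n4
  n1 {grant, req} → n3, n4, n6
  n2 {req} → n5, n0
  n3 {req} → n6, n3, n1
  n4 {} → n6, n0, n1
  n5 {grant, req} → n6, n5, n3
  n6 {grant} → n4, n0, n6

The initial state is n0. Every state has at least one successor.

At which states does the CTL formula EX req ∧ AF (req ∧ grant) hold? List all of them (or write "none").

{n1, n5}

States satisfying req: {n1, n2, n3, n5}.
States satisfying EX req: {n1, n2, n3, n4, n5}.
States satisfying req ∧ grant: {n1, n5}.
States satisfying AF (req ∧ grant): {n1, n5}.
States satisfying EX req ∧ AF (req ∧ grant): {n1, n5}.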